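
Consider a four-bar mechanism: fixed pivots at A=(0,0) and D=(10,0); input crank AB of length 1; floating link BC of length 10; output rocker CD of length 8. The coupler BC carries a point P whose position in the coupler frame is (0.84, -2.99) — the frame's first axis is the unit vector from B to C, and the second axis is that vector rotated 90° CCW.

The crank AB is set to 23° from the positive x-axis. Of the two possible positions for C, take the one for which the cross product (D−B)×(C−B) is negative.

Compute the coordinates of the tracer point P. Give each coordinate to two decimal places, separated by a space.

-0.91 -2.12

A=(0,0), D=(10.00,0)
B = A + 1.00·(cos23°, sin23°) = (0.9205, 0.3907)
|BD| = 9.0879
circle(B,10.00) ∩ circle(D,8.00): a=6.5246, h=7.5782
  candidates: C₊=(7.7649,7.6814) cross=68.870; C₋=(7.1133,-7.4610) cross=-68.870
  mode - wants cross < 0 → take C=(7.1133,-7.4610) (cross=-68.870)
ex = (C−B)/|BC| = (0.6193,-0.7852); ey = (0.7852,0.6193)
P = B + 0.84·ex + -2.99·ey = (-0.9070,-2.1204)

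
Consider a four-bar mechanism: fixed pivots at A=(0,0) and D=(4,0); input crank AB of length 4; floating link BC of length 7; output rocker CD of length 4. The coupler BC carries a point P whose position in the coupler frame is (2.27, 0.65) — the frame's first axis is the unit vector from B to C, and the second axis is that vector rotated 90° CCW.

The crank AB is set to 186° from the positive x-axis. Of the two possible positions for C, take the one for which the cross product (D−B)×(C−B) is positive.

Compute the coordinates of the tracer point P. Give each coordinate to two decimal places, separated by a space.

-2.43 1.36

A=(0,0), D=(4.00,0)
B = A + 4.00·(cos186°, sin186°) = (-3.9781, -0.4181)
|BD| = 7.9890
circle(B,7.00) ∩ circle(D,4.00): a=6.0598, h=3.5040
  candidates: C₊=(1.8901,3.3983) cross=27.994; C₋=(2.2568,-3.6002) cross=-27.994
  mode + wants cross > 0 → take C=(1.8901,3.3983) (cross=27.994)
ex = (C−B)/|BC| = (0.8383,0.5452); ey = (-0.5452,0.8383)
P = B + 2.27·ex + 0.65·ey = (-2.4295,1.3644)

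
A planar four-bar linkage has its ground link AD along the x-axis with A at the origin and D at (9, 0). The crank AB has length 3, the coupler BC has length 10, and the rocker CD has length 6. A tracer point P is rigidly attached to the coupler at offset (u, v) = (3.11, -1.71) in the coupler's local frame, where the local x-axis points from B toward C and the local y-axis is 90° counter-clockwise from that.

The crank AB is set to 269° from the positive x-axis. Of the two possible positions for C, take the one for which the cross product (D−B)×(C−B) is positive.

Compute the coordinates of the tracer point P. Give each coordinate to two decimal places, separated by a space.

A=(0,0), D=(9.00,0)
B = A + 3.00·(cos269°, sin269°) = (-0.0524, -2.9995)
|BD| = 9.5364
circle(B,10.00) ∩ circle(D,6.00): a=8.1238, h=5.8313
  candidates: C₊=(5.8249,5.0911) cross=55.610; C₋=(9.4933,-5.9797) cross=-55.610
  mode + wants cross > 0 → take C=(5.8249,5.0911) (cross=55.610)
ex = (C−B)/|BC| = (0.5877,0.8091); ey = (-0.8091,0.5877)
P = B + 3.11·ex + -1.71·ey = (3.1590,-1.4884)

3.16 -1.49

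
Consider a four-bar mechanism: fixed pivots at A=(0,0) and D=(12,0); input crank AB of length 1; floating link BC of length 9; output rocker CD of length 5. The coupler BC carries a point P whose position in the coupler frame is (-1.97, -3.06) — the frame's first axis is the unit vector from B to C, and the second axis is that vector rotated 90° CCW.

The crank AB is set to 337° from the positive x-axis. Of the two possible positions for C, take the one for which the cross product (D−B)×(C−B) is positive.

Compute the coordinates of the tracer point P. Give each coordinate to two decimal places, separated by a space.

0.64 -4.02

A=(0,0), D=(12.00,0)
B = A + 1.00·(cos337°, sin337°) = (0.9205, -0.3907)
|BD| = 11.0864
circle(B,9.00) ∩ circle(D,5.00): a=8.0688, h=3.9868
  candidates: C₊=(8.8438,3.8779) cross=44.199; C₋=(9.1248,-4.0906) cross=-44.199
  mode + wants cross > 0 → take C=(8.8438,3.8779) (cross=44.199)
ex = (C−B)/|BC| = (0.8804,0.4743); ey = (-0.4743,0.8804)
P = B + -1.97·ex + -3.06·ey = (0.6375,-4.0190)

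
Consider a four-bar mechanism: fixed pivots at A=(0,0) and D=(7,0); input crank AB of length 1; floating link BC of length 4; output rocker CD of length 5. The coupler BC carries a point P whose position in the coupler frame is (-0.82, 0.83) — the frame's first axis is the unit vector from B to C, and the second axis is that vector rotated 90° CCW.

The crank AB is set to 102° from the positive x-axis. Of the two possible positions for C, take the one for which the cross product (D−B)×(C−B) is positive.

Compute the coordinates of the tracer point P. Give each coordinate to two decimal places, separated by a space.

-1.35 1.22

A=(0,0), D=(7.00,0)
B = A + 1.00·(cos102°, sin102°) = (-0.2079, 0.9781)
|BD| = 7.2740
circle(B,4.00) ∩ circle(D,5.00): a=3.0183, h=2.6248
  candidates: C₊=(3.1360,3.1732) cross=19.093; C₋=(2.4301,-2.0287) cross=-19.093
  mode + wants cross > 0 → take C=(3.1360,3.1732) (cross=19.093)
ex = (C−B)/|BC| = (0.8360,0.5488); ey = (-0.5488,0.8360)
P = B + -0.82·ex + 0.83·ey = (-1.3489,1.2220)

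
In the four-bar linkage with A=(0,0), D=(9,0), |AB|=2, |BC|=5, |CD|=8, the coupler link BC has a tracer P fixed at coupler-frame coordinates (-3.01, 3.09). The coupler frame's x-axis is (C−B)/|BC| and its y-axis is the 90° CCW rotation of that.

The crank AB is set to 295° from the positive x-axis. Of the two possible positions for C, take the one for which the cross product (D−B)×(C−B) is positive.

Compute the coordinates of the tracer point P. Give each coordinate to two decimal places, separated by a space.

-2.68 -4.30

A=(0,0), D=(9.00,0)
B = A + 2.00·(cos295°, sin295°) = (0.8452, -1.8126)
|BD| = 8.3538
circle(B,5.00) ∩ circle(D,8.00): a=1.8426, h=4.6481
  candidates: C₊=(1.6354,3.1246) cross=38.829; C₋=(3.6525,-5.9502) cross=-38.829
  mode + wants cross > 0 → take C=(1.6354,3.1246) (cross=38.829)
ex = (C−B)/|BC| = (0.1580,0.9874); ey = (-0.9874,0.1580)
P = B + -3.01·ex + 3.09·ey = (-2.6816,-4.2965)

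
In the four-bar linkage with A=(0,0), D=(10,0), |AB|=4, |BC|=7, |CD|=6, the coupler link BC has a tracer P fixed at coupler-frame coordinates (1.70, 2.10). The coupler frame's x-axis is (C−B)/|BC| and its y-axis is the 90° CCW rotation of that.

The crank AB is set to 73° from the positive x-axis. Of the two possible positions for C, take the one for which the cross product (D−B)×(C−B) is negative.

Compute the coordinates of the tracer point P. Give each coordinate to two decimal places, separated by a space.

A=(0,0), D=(10.00,0)
B = A + 4.00·(cos73°, sin73°) = (1.1695, 3.8252)
|BD| = 9.6234
circle(B,7.00) ∩ circle(D,6.00): a=5.4871, h=4.3464
  candidates: C₊=(7.9322,5.6324) cross=41.827; C₋=(4.4769,-2.3442) cross=-41.827
  mode - wants cross < 0 → take C=(4.4769,-2.3442) (cross=-41.827)
ex = (C−B)/|BC| = (0.4725,-0.8813); ey = (0.8813,0.4725)
P = B + 1.70·ex + 2.10·ey = (3.8235,3.3192)

3.82 3.32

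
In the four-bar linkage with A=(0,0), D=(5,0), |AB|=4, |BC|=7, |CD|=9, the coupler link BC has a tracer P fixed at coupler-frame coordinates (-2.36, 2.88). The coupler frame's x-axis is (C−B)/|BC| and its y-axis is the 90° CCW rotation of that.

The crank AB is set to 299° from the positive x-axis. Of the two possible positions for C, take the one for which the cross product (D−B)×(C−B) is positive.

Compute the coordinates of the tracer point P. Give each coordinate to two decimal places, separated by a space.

A=(0,0), D=(5.00,0)
B = A + 4.00·(cos299°, sin299°) = (1.9392, -3.4985)
|BD| = 4.6484
circle(B,7.00) ∩ circle(D,9.00): a=-1.1178, h=6.9102
  candidates: C₊=(-3.9975,0.2102) cross=32.121; C₋=(6.4039,-8.8898) cross=-32.121
  mode + wants cross > 0 → take C=(-3.9975,0.2102) (cross=32.121)
ex = (C−B)/|BC| = (-0.8481,0.5298); ey = (-0.5298,-0.8481)
P = B + -2.36·ex + 2.88·ey = (2.4149,-7.1914)

2.41 -7.19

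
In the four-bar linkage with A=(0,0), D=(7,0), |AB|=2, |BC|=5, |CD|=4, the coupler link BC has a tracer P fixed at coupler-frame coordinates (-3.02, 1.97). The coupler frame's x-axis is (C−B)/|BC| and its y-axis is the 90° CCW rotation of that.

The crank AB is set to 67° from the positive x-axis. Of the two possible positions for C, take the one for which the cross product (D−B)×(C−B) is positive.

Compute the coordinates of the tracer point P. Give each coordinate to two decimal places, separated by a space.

-2.75 2.56

A=(0,0), D=(7.00,0)
B = A + 2.00·(cos67°, sin67°) = (0.7815, 1.8410)
|BD| = 6.4853
circle(B,5.00) ∩ circle(D,4.00): a=3.9365, h=3.0828
  candidates: C₊=(5.4312,3.6795) cross=19.993; C₋=(3.6809,-2.2324) cross=-19.993
  mode + wants cross > 0 → take C=(5.4312,3.6795) (cross=19.993)
ex = (C−B)/|BC| = (0.9299,0.3677); ey = (-0.3677,0.9299)
P = B + -3.02·ex + 1.97·ey = (-2.7513,2.5625)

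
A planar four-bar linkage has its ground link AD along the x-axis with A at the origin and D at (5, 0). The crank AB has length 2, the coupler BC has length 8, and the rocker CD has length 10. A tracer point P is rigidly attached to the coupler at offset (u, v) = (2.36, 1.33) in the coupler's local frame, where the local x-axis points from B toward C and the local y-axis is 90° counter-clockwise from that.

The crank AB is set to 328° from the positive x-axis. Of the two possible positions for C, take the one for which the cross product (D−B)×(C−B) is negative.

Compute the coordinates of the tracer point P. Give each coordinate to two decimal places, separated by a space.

A=(0,0), D=(5.00,0)
B = A + 2.00·(cos328°, sin328°) = (1.6961, -1.0598)
|BD| = 3.4697
circle(B,8.00) ∩ circle(D,10.00): a=-3.4529, h=7.2165
  candidates: C₊=(-3.7960,4.7571) cross=25.039; C₋=(0.6126,-8.9861) cross=-25.039
  mode - wants cross < 0 → take C=(0.6126,-8.9861) (cross=-25.039)
ex = (C−B)/|BC| = (-0.1354,-0.9908); ey = (0.9908,-0.1354)
P = B + 2.36·ex + 1.33·ey = (2.6942,-3.5782)

2.69 -3.58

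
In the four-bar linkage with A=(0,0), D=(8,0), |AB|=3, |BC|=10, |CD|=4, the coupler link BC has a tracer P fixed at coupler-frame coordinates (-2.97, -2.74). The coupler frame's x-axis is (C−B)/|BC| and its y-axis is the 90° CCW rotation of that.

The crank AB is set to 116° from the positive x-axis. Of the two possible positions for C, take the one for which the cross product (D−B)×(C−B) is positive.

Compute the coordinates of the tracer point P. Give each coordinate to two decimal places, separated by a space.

A=(0,0), D=(8.00,0)
B = A + 3.00·(cos116°, sin116°) = (-1.3151, 2.6964)
|BD| = 9.6975
circle(B,10.00) ∩ circle(D,4.00): a=9.1798, h=3.9664
  candidates: C₊=(8.6055,3.9539) cross=38.464; C₋=(6.3998,-3.6660) cross=-38.464
  mode + wants cross > 0 → take C=(8.6055,3.9539) (cross=38.464)
ex = (C−B)/|BC| = (0.9921,0.1258); ey = (-0.1258,0.9921)
P = B + -2.97·ex + -2.74·ey = (-3.9170,-0.3954)

-3.92 -0.40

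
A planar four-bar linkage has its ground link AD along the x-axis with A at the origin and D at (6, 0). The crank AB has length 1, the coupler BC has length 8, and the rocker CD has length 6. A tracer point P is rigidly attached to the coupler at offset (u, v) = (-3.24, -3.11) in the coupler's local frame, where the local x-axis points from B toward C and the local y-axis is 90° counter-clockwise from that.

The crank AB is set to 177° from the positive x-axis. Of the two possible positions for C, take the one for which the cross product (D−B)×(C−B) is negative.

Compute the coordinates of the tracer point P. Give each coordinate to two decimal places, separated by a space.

-5.48 0.30

A=(0,0), D=(6.00,0)
B = A + 1.00·(cos177°, sin177°) = (-0.9986, 0.0523)
|BD| = 6.9988
circle(B,8.00) ∩ circle(D,6.00): a=5.4997, h=5.8097
  candidates: C₊=(4.5444,5.8208) cross=40.661; C₋=(4.4575,-5.7983) cross=-40.661
  mode - wants cross < 0 → take C=(4.4575,-5.7983) (cross=-40.661)
ex = (C−B)/|BC| = (0.6820,-0.7313); ey = (0.7313,0.6820)
P = B + -3.24·ex + -3.11·ey = (-5.4828,0.3008)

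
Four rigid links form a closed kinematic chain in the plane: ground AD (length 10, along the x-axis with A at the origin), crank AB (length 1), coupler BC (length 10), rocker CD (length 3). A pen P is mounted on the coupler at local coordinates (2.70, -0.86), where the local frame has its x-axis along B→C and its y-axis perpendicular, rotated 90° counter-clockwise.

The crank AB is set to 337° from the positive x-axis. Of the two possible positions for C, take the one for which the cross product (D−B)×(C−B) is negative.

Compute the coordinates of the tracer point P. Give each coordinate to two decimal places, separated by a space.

3.31 -1.91

A=(0,0), D=(10.00,0)
B = A + 1.00·(cos337°, sin337°) = (0.9205, -0.3907)
|BD| = 9.0879
circle(B,10.00) ∩ circle(D,3.00): a=9.5506, h=2.9641
  candidates: C₊=(10.3348,2.9813) cross=26.937; C₋=(10.5897,-2.9415) cross=-26.937
  mode - wants cross < 0 → take C=(10.5897,-2.9415) (cross=-26.937)
ex = (C−B)/|BC| = (0.9669,-0.2551); ey = (0.2551,0.9669)
P = B + 2.70·ex + -0.86·ey = (3.3118,-1.9110)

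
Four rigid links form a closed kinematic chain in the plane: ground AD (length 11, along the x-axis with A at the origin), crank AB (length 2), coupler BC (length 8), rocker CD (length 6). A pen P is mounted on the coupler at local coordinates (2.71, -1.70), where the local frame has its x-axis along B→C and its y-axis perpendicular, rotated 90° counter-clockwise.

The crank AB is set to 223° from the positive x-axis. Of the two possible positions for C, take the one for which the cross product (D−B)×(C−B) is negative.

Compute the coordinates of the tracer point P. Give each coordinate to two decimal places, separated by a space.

0.66 -3.76

A=(0,0), D=(11.00,0)
B = A + 2.00·(cos223°, sin223°) = (-1.4627, -1.3640)
|BD| = 12.5371
circle(B,8.00) ∩ circle(D,6.00): a=7.3852, h=3.0754
  candidates: C₊=(5.5441,2.4966) cross=38.557; C₋=(6.2133,-3.6177) cross=-38.557
  mode - wants cross < 0 → take C=(6.2133,-3.6177) (cross=-38.557)
ex = (C−B)/|BC| = (0.9595,-0.2817); ey = (0.2817,0.9595)
P = B + 2.71·ex + -1.70·ey = (0.6586,-3.7586)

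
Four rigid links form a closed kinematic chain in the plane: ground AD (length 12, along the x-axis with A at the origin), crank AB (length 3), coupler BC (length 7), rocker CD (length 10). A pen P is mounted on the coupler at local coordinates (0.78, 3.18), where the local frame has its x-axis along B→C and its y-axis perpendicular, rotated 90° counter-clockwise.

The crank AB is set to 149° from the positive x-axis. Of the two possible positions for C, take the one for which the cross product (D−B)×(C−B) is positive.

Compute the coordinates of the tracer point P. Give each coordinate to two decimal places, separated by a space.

-3.54 4.67

A=(0,0), D=(12.00,0)
B = A + 3.00·(cos149°, sin149°) = (-2.5715, 1.5451)
|BD| = 14.6532
circle(B,7.00) ∩ circle(D,10.00): a=5.5864, h=4.2181
  candidates: C₊=(3.4285,5.1507) cross=61.809; C₋=(2.5389,-3.2386) cross=-61.809
  mode + wants cross > 0 → take C=(3.4285,5.1507) (cross=61.809)
ex = (C−B)/|BC| = (0.8571,0.5151); ey = (-0.5151,0.8571)
P = B + 0.78·ex + 3.18·ey = (-3.5409,4.6726)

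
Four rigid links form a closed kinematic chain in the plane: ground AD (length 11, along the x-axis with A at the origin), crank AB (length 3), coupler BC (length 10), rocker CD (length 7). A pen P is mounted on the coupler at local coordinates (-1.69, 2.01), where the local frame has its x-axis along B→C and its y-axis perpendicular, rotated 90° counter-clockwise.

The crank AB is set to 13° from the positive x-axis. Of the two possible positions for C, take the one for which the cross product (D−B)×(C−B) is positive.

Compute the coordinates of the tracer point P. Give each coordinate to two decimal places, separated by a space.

0.34 1.17

A=(0,0), D=(11.00,0)
B = A + 3.00·(cos13°, sin13°) = (2.9231, 0.6749)
|BD| = 8.1050
circle(B,10.00) ∩ circle(D,7.00): a=7.1987, h=6.9411
  candidates: C₊=(10.6748,6.9924) cross=56.258; C₋=(9.5189,-6.8415) cross=-56.258
  mode + wants cross > 0 → take C=(10.6748,6.9924) (cross=56.258)
ex = (C−B)/|BC| = (0.7752,0.6318); ey = (-0.6318,0.7752)
P = B + -1.69·ex + 2.01·ey = (0.3432,1.1653)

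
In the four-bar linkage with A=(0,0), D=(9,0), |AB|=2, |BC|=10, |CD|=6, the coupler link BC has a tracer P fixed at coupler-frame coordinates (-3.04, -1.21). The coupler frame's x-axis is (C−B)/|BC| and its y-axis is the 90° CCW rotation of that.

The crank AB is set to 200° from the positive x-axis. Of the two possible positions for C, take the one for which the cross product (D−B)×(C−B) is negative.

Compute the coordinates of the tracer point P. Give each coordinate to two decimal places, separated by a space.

-5.12 -0.25

A=(0,0), D=(9.00,0)
B = A + 2.00·(cos200°, sin200°) = (-1.8794, -0.6840)
|BD| = 10.9009
circle(B,10.00) ∩ circle(D,6.00): a=8.3860, h=5.4475
  candidates: C₊=(6.1482,5.2790) cross=59.383; C₋=(6.8319,-5.5946) cross=-59.383
  mode - wants cross < 0 → take C=(6.8319,-5.5946) (cross=-59.383)
ex = (C−B)/|BC| = (0.8711,-0.4911); ey = (0.4911,0.8711)
P = B + -3.04·ex + -1.21·ey = (-5.1218,-0.2453)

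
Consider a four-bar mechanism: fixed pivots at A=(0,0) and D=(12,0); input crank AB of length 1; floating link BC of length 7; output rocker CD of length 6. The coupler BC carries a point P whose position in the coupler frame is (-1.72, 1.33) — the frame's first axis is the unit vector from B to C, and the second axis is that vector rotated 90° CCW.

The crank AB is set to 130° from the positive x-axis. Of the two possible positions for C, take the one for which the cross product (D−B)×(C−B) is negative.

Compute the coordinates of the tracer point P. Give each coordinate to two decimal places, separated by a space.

-1.94 2.51

A=(0,0), D=(12.00,0)
B = A + 1.00·(cos130°, sin130°) = (-0.6428, 0.7660)
|BD| = 12.6660
circle(B,7.00) ∩ circle(D,6.00): a=6.8462, h=1.4594
  candidates: C₊=(6.2791,1.8087) cross=18.485; C₋=(6.1026,-1.1048) cross=-18.485
  mode - wants cross < 0 → take C=(6.1026,-1.1048) (cross=-18.485)
ex = (C−B)/|BC| = (0.9636,-0.2673); ey = (0.2673,0.9636)
P = B + -1.72·ex + 1.33·ey = (-1.9448,2.5074)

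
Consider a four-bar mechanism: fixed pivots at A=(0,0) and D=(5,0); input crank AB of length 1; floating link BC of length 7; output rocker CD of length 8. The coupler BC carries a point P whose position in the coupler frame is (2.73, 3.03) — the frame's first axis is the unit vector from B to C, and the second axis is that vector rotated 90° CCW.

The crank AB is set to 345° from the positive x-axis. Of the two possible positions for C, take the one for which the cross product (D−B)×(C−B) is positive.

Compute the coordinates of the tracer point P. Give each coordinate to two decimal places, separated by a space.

-2.17 2.35

A=(0,0), D=(5.00,0)
B = A + 1.00·(cos345°, sin345°) = (0.9659, -0.2588)
|BD| = 4.0424
circle(B,7.00) ∩ circle(D,8.00): a=0.1658, h=6.9980
  candidates: C₊=(0.6834,6.7355) cross=28.289; C₋=(1.5795,-7.2319) cross=-28.289
  mode + wants cross > 0 → take C=(0.6834,6.7355) (cross=28.289)
ex = (C−B)/|BC| = (-0.0404,0.9992); ey = (-0.9992,-0.0404)
P = B + 2.73·ex + 3.03·ey = (-2.1718,2.3466)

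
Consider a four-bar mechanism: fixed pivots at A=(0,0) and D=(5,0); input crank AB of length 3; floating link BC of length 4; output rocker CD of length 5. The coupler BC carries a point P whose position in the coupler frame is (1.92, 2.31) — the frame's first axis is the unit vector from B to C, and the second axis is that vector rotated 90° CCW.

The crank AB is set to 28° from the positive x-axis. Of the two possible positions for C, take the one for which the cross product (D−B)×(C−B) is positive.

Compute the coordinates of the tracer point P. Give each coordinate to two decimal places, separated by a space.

A=(0,0), D=(5.00,0)
B = A + 3.00·(cos28°, sin28°) = (2.6488, 1.4084)
|BD| = 2.7407
circle(B,4.00) ∩ circle(D,5.00): a=-0.2715, h=3.9908
  candidates: C₊=(4.4667,4.9715) cross=10.938; C₋=(0.3651,-1.8756) cross=-10.938
  mode + wants cross > 0 → take C=(4.4667,4.9715) (cross=10.938)
ex = (C−B)/|BC| = (0.4545,0.8908); ey = (-0.8908,0.4545)
P = B + 1.92·ex + 2.31·ey = (1.4637,4.1685)

1.46 4.17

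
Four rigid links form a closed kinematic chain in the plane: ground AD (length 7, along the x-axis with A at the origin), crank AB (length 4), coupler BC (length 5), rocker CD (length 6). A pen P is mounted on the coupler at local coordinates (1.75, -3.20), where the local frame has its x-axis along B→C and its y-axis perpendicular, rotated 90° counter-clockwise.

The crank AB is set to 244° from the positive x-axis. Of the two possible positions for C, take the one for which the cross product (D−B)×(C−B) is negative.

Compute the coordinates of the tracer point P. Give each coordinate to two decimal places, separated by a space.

-0.68 -7.08

A=(0,0), D=(7.00,0)
B = A + 4.00·(cos244°, sin244°) = (-1.7535, -3.5952)
|BD| = 9.4630
circle(B,5.00) ∩ circle(D,6.00): a=4.1503, h=2.7884
  candidates: C₊=(1.0263,0.5609) cross=26.386; C₋=(3.1450,-4.5977) cross=-26.386
  mode - wants cross < 0 → take C=(3.1450,-4.5977) (cross=-26.386)
ex = (C−B)/|BC| = (0.9797,-0.2005); ey = (0.2005,0.9797)
P = B + 1.75·ex + -3.20·ey = (-0.6806,-7.0811)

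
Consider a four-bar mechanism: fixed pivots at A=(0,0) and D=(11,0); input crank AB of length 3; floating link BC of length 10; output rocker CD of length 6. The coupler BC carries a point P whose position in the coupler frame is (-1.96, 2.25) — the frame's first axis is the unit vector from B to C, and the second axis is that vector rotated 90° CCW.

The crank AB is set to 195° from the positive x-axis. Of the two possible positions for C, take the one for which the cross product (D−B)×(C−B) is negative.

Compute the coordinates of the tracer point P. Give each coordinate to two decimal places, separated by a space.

A=(0,0), D=(11.00,0)
B = A + 3.00·(cos195°, sin195°) = (-2.8978, -0.7765)
|BD| = 13.9195
circle(B,10.00) ∩ circle(D,6.00): a=9.2587, h=3.7785
  candidates: C₊=(6.1357,3.5126) cross=52.595; C₋=(6.5572,-4.0326) cross=-52.595
  mode - wants cross < 0 → take C=(6.5572,-4.0326) (cross=-52.595)
ex = (C−B)/|BC| = (0.9455,-0.3256); ey = (0.3256,0.9455)
P = B + -1.96·ex + 2.25·ey = (-4.0183,1.9891)

-4.02 1.99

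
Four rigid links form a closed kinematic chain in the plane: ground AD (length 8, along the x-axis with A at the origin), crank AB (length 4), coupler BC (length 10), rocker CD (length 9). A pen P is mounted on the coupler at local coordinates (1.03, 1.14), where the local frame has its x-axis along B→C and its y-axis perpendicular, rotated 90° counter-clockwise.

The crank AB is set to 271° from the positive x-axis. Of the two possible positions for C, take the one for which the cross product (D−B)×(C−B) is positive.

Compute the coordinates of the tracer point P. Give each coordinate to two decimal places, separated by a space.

A=(0,0), D=(8.00,0)
B = A + 4.00·(cos271°, sin271°) = (0.0698, -3.9994)
|BD| = 8.8816
circle(B,10.00) ∩ circle(D,9.00): a=5.5104, h=8.3448
  candidates: C₊=(1.2323,5.9328) cross=74.115; C₋=(8.7476,-8.9689) cross=-74.115
  mode + wants cross > 0 → take C=(1.2323,5.9328) (cross=74.115)
ex = (C−B)/|BC| = (0.1162,0.9932); ey = (-0.9932,0.1162)
P = B + 1.03·ex + 1.14·ey = (-0.9427,-2.8439)

-0.94 -2.84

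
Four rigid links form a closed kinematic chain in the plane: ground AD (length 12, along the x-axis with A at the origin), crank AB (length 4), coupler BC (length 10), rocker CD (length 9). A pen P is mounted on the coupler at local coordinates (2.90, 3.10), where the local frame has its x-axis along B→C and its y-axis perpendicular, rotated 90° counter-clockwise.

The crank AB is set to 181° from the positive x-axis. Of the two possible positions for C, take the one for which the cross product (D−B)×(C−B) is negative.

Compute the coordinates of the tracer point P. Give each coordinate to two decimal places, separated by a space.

0.07 1.13

A=(0,0), D=(12.00,0)
B = A + 4.00·(cos181°, sin181°) = (-3.9994, -0.0698)
|BD| = 15.9995
circle(B,10.00) ∩ circle(D,9.00): a=8.5935, h=5.1138
  candidates: C₊=(4.5718,5.0815) cross=81.819; C₋=(4.6164,-5.1461) cross=-81.819
  mode - wants cross < 0 → take C=(4.6164,-5.1461) (cross=-81.819)
ex = (C−B)/|BC| = (0.8616,-0.5076); ey = (0.5076,0.8616)
P = B + 2.90·ex + 3.10·ey = (0.0728,1.1290)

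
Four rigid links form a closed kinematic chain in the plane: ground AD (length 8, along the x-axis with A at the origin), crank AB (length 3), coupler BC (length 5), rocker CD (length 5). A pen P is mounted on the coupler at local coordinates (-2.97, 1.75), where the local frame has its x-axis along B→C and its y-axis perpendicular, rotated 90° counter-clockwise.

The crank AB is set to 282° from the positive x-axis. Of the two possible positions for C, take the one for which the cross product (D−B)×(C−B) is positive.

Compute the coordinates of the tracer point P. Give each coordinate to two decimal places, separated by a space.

-2.40 -4.59

A=(0,0), D=(8.00,0)
B = A + 3.00·(cos282°, sin282°) = (0.6237, -2.9344)
|BD| = 7.9385
circle(B,5.00) ∩ circle(D,5.00): a=3.9693, h=3.0405
  candidates: C₊=(3.1879,1.3580) cross=24.137; C₋=(5.4358,-4.2924) cross=-24.137
  mode + wants cross > 0 → take C=(3.1879,1.3580) (cross=24.137)
ex = (C−B)/|BC| = (0.5128,0.8585); ey = (-0.8585,0.5128)
P = B + -2.97·ex + 1.75·ey = (-2.4017,-4.5867)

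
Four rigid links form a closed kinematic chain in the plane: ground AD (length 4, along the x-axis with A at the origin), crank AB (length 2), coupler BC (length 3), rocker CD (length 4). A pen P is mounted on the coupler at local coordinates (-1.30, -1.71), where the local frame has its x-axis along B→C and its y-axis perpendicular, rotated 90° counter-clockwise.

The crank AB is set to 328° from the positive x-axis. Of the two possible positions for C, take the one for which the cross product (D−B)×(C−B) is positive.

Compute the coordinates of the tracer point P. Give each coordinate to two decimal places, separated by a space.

A=(0,0), D=(4.00,0)
B = A + 2.00·(cos328°, sin328°) = (1.6961, -1.0598)
|BD| = 2.5360
circle(B,3.00) ∩ circle(D,4.00): a=-0.1121, h=2.9979
  candidates: C₊=(0.3413,1.6168) cross=7.603; C₋=(2.8471,-3.8303) cross=-7.603
  mode + wants cross > 0 → take C=(0.3413,1.6168) (cross=7.603)
ex = (C−B)/|BC| = (-0.4516,0.8922); ey = (-0.8922,-0.4516)
P = B + -1.30·ex + -1.71·ey = (3.8089,-1.4475)

3.81 -1.45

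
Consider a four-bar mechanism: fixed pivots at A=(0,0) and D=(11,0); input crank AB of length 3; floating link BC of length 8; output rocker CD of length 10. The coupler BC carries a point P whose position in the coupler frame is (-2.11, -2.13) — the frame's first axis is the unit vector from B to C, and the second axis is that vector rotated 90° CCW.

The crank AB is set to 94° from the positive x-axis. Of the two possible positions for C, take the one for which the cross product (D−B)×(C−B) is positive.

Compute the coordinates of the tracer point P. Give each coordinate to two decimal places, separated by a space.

A=(0,0), D=(11.00,0)
B = A + 3.00·(cos94°, sin94°) = (-0.2093, 2.9927)
|BD| = 11.6019
circle(B,8.00) ∩ circle(D,10.00): a=4.2495, h=6.7780
  candidates: C₊=(5.6448,8.4452) cross=78.638; C₋=(2.1480,-4.6521) cross=-78.638
  mode + wants cross > 0 → take C=(5.6448,8.4452) (cross=78.638)
ex = (C−B)/|BC| = (0.7318,0.6816); ey = (-0.6816,0.7318)
P = B + -2.11·ex + -2.13·ey = (-0.3015,-0.0041)

-0.30 -0.00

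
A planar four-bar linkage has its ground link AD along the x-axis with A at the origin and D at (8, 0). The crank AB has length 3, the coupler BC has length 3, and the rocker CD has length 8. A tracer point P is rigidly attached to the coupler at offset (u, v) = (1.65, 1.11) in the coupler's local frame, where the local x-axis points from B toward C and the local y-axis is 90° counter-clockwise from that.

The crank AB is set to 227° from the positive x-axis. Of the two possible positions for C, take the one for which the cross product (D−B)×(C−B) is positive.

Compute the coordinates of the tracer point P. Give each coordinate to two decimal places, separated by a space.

A=(0,0), D=(8.00,0)
B = A + 3.00·(cos227°, sin227°) = (-2.0460, -2.1941)
|BD| = 10.2828
circle(B,3.00) ∩ circle(D,8.00): a=2.4670, h=1.7070
  candidates: C₊=(-0.0000,0.0000) cross=17.552; C₋=(0.7284,-3.3353) cross=-17.552
  mode + wants cross > 0 → take C=(-0.0000,0.0000) (cross=17.552)
ex = (C−B)/|BC| = (0.6820,0.7314); ey = (-0.7314,0.6820)
P = B + 1.65·ex + 1.11·ey = (-1.7325,-0.2303)

-1.73 -0.23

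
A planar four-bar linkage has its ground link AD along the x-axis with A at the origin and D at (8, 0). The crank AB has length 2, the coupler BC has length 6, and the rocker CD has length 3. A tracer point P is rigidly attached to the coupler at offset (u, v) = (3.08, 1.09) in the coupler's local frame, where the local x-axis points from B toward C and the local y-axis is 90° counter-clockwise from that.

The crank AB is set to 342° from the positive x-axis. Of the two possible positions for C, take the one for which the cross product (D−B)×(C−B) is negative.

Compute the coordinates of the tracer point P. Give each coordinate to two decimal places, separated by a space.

5.16 -0.81

A=(0,0), D=(8.00,0)
B = A + 2.00·(cos342°, sin342°) = (1.9021, -0.6180)
|BD| = 6.1291
circle(B,6.00) ∩ circle(D,3.00): a=5.2672, h=2.8735
  candidates: C₊=(6.8527,2.7719) cross=17.612; C₋=(7.4322,-2.9458) cross=-17.612
  mode - wants cross < 0 → take C=(7.4322,-2.9458) (cross=-17.612)
ex = (C−B)/|BC| = (0.9217,-0.3880); ey = (0.3880,0.9217)
P = B + 3.08·ex + 1.09·ey = (5.1638,-0.8083)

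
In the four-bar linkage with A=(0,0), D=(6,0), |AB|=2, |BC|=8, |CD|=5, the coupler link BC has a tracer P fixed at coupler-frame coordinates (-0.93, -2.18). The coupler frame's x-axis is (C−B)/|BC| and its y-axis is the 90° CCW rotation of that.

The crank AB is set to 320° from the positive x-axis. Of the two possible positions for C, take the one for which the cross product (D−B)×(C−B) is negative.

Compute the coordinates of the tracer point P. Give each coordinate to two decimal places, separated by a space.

A=(0,0), D=(6.00,0)
B = A + 2.00·(cos320°, sin320°) = (1.5321, -1.2856)
|BD| = 4.6492
circle(B,8.00) ∩ circle(D,5.00): a=6.5189, h=4.6373
  candidates: C₊=(6.5145,4.9735) cross=21.560; C₋=(9.0791,-3.9395) cross=-21.560
  mode - wants cross < 0 → take C=(9.0791,-3.9395) (cross=-21.560)
ex = (C−B)/|BC| = (0.9434,-0.3317); ey = (0.3317,0.9434)
P = B + -0.93·ex + -2.18·ey = (-0.0684,-3.0336)

-0.07 -3.03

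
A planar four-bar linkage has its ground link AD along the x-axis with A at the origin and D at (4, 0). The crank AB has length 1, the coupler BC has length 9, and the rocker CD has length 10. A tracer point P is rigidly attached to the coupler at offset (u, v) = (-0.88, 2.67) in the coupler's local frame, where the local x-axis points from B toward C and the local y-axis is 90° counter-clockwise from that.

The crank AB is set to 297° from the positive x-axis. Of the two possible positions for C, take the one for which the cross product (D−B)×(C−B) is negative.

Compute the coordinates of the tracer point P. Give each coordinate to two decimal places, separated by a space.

A=(0,0), D=(4.00,0)
B = A + 1.00·(cos297°, sin297°) = (0.4540, -0.8910)
|BD| = 3.6562
circle(B,9.00) ∩ circle(D,10.00): a=-0.7702, h=8.9670
  candidates: C₊=(-2.4782,7.6180) cross=32.785; C₋=(1.8922,-9.7753) cross=-32.785
  mode - wants cross < 0 → take C=(1.8922,-9.7753) (cross=-32.785)
ex = (C−B)/|BC| = (0.1598,-0.9871); ey = (0.9871,0.1598)
P = B + -0.88·ex + 2.67·ey = (2.9490,0.4044)

2.95 0.40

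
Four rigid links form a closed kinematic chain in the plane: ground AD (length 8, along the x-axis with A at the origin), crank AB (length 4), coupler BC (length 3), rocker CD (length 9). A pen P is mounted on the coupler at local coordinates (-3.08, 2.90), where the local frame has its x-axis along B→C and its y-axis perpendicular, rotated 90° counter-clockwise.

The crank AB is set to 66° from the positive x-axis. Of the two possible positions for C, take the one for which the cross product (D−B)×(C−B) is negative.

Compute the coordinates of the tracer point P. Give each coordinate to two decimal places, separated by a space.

5.82 3.12

A=(0,0), D=(8.00,0)
B = A + 4.00·(cos66°, sin66°) = (1.6269, 3.6542)
|BD| = 7.3463
circle(B,3.00) ∩ circle(D,9.00): a=-1.2272, h=2.7375
  candidates: C₊=(1.9240,6.6394) cross=20.111; C₋=(-0.7994,1.8898) cross=-20.111
  mode - wants cross < 0 → take C=(-0.7994,1.8898) (cross=-20.111)
ex = (C−B)/|BC| = (-0.8088,-0.5881); ey = (0.5881,-0.8088)
P = B + -3.08·ex + 2.90·ey = (5.8235,3.1202)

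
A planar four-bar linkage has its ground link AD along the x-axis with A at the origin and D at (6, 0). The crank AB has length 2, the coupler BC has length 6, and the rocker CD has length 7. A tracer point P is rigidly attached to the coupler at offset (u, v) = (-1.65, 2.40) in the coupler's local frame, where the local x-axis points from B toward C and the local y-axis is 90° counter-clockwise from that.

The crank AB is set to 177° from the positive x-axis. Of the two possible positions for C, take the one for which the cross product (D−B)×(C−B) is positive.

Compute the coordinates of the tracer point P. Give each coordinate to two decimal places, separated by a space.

A=(0,0), D=(6.00,0)
B = A + 2.00·(cos177°, sin177°) = (-1.9973, 0.1047)
|BD| = 7.9979
circle(B,6.00) ∩ circle(D,7.00): a=3.1863, h=5.0841
  candidates: C₊=(1.2553,5.1466) cross=40.662; C₋=(1.1222,-5.0207) cross=-40.662
  mode + wants cross > 0 → take C=(1.2553,5.1466) (cross=40.662)
ex = (C−B)/|BC| = (0.5421,0.8403); ey = (-0.8403,0.5421)
P = B + -1.65·ex + 2.40·ey = (-4.9085,0.0192)

-4.91 0.02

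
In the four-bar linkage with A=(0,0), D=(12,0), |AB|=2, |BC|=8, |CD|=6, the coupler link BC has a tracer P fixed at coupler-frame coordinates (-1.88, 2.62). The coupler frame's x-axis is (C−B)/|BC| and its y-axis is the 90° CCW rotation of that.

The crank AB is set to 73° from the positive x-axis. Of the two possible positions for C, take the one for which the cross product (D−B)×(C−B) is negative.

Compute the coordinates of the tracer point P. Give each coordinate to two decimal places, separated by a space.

0.75 5.13

A=(0,0), D=(12.00,0)
B = A + 2.00·(cos73°, sin73°) = (0.5847, 1.9126)
|BD| = 11.5744
circle(B,8.00) ∩ circle(D,6.00): a=6.9968, h=3.8788
  candidates: C₊=(8.1263,4.5819) cross=44.895; C₋=(6.8444,-3.0691) cross=-44.895
  mode - wants cross < 0 → take C=(6.8444,-3.0691) (cross=-44.895)
ex = (C−B)/|BC| = (0.7825,-0.6227); ey = (0.6227,0.7825)
P = B + -1.88·ex + 2.62·ey = (0.7452,5.1333)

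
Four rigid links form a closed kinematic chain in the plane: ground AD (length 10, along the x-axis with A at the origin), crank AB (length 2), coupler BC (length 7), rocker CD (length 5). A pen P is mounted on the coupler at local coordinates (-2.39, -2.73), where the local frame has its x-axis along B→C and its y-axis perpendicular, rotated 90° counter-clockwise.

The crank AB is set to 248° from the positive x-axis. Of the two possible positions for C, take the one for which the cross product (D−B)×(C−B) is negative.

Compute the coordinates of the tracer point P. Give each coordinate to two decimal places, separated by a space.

-3.61 -4.09

A=(0,0), D=(10.00,0)
B = A + 2.00·(cos248°, sin248°) = (-0.7492, -1.8544)
|BD| = 10.9080
circle(B,7.00) ∩ circle(D,5.00): a=6.5541, h=2.4584
  candidates: C₊=(5.2916,1.6824) cross=26.816; C₋=(6.1274,-3.1628) cross=-26.816
  mode - wants cross < 0 → take C=(6.1274,-3.1628) (cross=-26.816)
ex = (C−B)/|BC| = (0.9824,-0.1869); ey = (0.1869,0.9824)
P = B + -2.39·ex + -2.73·ey = (-3.6074,-4.0895)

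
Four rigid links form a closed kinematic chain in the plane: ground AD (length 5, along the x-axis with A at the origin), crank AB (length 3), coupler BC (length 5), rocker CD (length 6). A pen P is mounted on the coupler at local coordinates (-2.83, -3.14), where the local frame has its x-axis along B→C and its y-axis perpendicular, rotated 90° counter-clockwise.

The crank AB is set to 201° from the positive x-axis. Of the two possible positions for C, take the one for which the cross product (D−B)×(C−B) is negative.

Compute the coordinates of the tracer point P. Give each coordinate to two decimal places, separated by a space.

-7.00 -1.53

A=(0,0), D=(5.00,0)
B = A + 3.00·(cos201°, sin201°) = (-2.8007, -1.0751)
|BD| = 7.8745
circle(B,5.00) ∩ circle(D,6.00): a=3.2388, h=3.8092
  candidates: C₊=(-0.1124,3.1407) cross=29.996; C₋=(0.9278,-4.4065) cross=-29.996
  mode - wants cross < 0 → take C=(0.9278,-4.4065) (cross=-29.996)
ex = (C−B)/|BC| = (0.7457,-0.6663); ey = (0.6663,0.7457)
P = B + -2.83·ex + -3.14·ey = (-7.0032,-1.5311)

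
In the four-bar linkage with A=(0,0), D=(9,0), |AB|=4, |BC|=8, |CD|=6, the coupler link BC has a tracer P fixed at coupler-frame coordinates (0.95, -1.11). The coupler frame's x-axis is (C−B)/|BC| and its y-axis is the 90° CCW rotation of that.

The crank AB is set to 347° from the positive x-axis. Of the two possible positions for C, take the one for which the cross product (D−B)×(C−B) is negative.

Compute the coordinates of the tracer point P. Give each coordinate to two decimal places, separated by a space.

3.95 -2.36

A=(0,0), D=(9.00,0)
B = A + 4.00·(cos347°, sin347°) = (3.8975, -0.8998)
|BD| = 5.1813
circle(B,8.00) ∩ circle(D,6.00): a=5.2927, h=5.9990
  candidates: C₊=(8.0679,5.9272) cross=31.082; C₋=(10.1515,-5.8885) cross=-31.082
  mode - wants cross < 0 → take C=(10.1515,-5.8885) (cross=-31.082)
ex = (C−B)/|BC| = (0.7818,-0.6236); ey = (0.6236,0.7818)
P = B + 0.95·ex + -1.11·ey = (3.9480,-2.3600)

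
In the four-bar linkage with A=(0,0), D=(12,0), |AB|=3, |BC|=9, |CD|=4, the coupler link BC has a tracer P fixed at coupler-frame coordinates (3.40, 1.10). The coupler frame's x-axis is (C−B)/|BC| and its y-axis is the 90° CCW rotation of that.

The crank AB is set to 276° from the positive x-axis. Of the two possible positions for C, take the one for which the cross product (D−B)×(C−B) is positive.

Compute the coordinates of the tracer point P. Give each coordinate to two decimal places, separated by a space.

2.78 -0.39

A=(0,0), D=(12.00,0)
B = A + 3.00·(cos276°, sin276°) = (0.3136, -2.9836)
|BD| = 12.0613
circle(B,9.00) ∩ circle(D,4.00): a=8.7252, h=2.2070
  candidates: C₊=(8.2217,1.3132) cross=26.619; C₋=(9.3136,-2.9636) cross=-26.619
  mode + wants cross > 0 → take C=(8.2217,1.3132) (cross=26.619)
ex = (C−B)/|BC| = (0.8787,0.4774); ey = (-0.4774,0.8787)
P = B + 3.40·ex + 1.10·ey = (2.7759,-0.3938)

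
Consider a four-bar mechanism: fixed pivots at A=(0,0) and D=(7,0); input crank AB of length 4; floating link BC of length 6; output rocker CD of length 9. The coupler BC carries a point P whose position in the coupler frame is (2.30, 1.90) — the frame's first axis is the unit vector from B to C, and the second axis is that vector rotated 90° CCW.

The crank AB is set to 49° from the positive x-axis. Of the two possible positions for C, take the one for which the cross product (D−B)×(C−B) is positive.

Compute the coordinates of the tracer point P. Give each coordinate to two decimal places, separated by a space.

1.60 5.82

A=(0,0), D=(7.00,0)
B = A + 4.00·(cos49°, sin49°) = (2.6242, 3.0188)
|BD| = 5.3161
circle(B,6.00) ∩ circle(D,9.00): a=-1.5744, h=5.7898
  candidates: C₊=(4.6161,8.6785) cross=30.779; C₋=(-1.9595,-0.8528) cross=-30.779
  mode + wants cross > 0 → take C=(4.6161,8.6785) (cross=30.779)
ex = (C−B)/|BC| = (0.3320,0.9433); ey = (-0.9433,0.3320)
P = B + 2.30·ex + 1.90·ey = (1.5956,5.8192)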